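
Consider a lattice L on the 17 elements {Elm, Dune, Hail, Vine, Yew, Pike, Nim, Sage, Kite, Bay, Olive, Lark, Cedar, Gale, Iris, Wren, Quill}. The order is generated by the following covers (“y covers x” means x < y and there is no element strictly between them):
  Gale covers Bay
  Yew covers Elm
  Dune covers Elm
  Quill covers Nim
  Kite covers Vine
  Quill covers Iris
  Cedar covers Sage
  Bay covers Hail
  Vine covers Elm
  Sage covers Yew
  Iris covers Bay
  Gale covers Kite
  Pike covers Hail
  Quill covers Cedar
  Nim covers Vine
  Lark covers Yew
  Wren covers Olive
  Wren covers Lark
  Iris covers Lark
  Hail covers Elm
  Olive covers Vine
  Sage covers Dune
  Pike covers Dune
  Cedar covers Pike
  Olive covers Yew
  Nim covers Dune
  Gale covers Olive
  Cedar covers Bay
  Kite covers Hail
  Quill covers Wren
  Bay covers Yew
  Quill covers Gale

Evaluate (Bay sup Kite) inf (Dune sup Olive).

Bay ∨ Kite = Gale
Dune ∨ Olive = Quill
Gale ∧ Quill = Gale

Gale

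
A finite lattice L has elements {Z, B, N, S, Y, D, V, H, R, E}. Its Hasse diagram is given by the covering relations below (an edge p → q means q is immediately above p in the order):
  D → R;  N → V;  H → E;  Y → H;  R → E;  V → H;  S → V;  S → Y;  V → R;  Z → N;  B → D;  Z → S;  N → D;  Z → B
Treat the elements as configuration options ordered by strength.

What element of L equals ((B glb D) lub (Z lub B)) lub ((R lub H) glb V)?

B ∧ D = B
Z ∨ B = B
B ∨ B = B
R ∨ H = E
E ∧ V = V
B ∨ V = R

R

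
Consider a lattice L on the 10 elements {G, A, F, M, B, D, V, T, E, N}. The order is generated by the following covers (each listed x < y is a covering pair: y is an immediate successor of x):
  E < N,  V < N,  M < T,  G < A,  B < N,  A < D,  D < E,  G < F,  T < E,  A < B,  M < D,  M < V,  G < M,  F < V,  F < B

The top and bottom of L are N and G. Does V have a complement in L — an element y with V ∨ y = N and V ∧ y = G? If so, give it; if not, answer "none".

Need y with V ∨ y = N and V ∧ y = G.
Checking each element gives: A.

A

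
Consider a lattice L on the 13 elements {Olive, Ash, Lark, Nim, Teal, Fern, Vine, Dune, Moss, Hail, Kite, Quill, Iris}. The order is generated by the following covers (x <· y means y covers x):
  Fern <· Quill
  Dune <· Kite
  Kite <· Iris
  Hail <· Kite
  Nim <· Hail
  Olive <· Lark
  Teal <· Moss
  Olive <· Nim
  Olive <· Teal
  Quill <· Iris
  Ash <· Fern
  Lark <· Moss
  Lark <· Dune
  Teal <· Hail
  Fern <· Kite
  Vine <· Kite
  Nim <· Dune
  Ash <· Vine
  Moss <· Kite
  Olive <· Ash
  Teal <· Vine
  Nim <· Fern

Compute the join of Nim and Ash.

Fern

Common upper bounds of {Nim, Ash}: Fern, Iris, Kite, Quill.
The least among these is Fern.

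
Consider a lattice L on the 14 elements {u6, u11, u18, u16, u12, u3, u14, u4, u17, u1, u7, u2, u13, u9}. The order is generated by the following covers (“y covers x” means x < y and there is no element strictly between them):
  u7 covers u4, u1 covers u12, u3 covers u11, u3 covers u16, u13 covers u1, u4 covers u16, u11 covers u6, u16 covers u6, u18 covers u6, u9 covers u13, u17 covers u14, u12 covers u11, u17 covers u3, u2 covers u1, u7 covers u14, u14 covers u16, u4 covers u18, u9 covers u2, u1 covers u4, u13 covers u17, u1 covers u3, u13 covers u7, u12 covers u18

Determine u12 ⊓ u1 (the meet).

u12

Common lower bounds of {u12, u1}: u11, u12, u18, u6.
The greatest among these is u12.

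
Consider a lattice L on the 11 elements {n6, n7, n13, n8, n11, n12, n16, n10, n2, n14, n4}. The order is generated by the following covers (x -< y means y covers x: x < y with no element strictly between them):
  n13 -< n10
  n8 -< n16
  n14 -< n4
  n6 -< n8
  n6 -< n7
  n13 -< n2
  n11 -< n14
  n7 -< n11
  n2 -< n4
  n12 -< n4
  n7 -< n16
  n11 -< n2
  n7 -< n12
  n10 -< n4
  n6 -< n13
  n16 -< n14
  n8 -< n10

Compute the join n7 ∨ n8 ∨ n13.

n4

Common upper bounds of {n7, n8, n13}: n4.
The least among these is n4.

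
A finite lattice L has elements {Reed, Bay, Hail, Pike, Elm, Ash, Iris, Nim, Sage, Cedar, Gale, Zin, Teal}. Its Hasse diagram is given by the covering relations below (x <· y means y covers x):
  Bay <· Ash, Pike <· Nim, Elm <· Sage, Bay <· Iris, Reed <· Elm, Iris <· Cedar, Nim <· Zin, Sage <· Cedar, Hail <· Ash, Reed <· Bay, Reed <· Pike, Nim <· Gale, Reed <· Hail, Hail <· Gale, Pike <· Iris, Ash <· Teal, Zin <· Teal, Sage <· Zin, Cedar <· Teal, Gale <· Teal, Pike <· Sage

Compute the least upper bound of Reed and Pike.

Pike

Common upper bounds of {Reed, Pike}: Cedar, Gale, Iris, Nim, Pike, Sage, Teal, Zin.
The least among these is Pike.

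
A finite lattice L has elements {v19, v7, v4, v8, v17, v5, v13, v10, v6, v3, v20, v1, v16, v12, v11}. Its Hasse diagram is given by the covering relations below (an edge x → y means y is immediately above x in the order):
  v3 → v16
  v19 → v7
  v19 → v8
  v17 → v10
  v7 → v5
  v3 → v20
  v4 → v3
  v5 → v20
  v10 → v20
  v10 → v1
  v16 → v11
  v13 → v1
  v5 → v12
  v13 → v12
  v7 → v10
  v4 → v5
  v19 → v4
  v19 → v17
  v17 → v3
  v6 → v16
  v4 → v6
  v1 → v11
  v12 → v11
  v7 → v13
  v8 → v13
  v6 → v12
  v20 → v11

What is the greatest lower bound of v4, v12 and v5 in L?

Common lower bounds of {v4, v12, v5}: v19, v4.
The greatest among these is v4.

v4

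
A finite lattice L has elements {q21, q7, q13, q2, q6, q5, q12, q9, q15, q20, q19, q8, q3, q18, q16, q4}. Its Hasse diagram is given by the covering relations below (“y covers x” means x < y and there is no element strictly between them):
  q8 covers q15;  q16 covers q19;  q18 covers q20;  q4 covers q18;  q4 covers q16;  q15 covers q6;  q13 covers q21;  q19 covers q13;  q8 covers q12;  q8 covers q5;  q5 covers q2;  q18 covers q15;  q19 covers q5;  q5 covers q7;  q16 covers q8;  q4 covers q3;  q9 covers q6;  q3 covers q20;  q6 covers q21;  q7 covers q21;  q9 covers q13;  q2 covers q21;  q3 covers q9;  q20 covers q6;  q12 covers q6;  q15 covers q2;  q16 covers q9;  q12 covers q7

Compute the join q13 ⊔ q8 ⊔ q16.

q16

Common upper bounds of {q13, q8, q16}: q16, q4.
The least among these is q16.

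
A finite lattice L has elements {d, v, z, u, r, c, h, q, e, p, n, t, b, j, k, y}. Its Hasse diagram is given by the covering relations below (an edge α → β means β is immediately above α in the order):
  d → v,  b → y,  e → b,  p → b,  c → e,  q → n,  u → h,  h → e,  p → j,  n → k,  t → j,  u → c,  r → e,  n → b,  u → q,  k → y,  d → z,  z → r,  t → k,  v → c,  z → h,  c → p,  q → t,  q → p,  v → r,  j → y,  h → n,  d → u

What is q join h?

n

Common upper bounds of {q, h}: b, k, n, y.
The least among these is n.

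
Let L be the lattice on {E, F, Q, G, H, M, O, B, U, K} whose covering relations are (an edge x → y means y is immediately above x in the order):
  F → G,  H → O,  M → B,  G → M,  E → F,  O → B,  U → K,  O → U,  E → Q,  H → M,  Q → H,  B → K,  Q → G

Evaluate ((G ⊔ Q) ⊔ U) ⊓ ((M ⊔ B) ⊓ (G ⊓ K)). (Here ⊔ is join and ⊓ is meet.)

G

G ∨ Q = G
G ∨ U = K
M ∨ B = B
G ∧ K = G
B ∧ G = G
K ∧ G = G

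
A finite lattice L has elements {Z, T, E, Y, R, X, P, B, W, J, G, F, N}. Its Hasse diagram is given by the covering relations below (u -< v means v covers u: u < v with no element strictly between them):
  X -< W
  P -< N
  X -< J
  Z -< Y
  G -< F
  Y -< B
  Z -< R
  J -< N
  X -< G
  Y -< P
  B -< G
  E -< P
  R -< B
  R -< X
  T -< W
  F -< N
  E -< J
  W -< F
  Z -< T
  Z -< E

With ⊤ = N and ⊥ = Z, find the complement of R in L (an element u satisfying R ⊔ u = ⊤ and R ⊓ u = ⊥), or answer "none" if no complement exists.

P

Need u with R ∨ u = N and R ∧ u = Z.
Checking each element gives: P.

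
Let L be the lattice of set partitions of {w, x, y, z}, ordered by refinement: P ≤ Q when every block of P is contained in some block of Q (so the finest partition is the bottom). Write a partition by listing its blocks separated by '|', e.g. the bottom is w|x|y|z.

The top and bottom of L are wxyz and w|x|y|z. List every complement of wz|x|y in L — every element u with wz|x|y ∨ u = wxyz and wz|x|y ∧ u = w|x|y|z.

wxy|z, wx|yz, wy|xz, w|xyz

Need u with wz|x|y ∨ u = wxyz and wz|x|y ∧ u = w|x|y|z.
Checking each element gives: wxy|z, wx|yz, wy|xz, w|xyz.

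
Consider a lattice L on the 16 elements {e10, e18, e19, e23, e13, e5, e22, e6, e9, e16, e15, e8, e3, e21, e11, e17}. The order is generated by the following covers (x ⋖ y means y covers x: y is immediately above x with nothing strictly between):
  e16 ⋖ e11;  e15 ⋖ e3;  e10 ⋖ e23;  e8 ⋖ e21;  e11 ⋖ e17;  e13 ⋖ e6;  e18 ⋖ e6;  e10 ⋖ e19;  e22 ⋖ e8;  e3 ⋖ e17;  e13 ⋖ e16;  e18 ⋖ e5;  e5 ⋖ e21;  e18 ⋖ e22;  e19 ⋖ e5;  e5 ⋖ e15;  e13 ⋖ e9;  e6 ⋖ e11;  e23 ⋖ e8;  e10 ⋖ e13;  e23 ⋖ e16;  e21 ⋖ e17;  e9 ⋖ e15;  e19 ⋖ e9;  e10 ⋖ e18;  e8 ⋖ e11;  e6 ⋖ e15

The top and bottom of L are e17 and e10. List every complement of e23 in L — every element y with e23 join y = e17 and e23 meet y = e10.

e15, e3, e9

Need y with e23 ∨ y = e17 and e23 ∧ y = e10.
Checking each element gives: e15, e3, e9.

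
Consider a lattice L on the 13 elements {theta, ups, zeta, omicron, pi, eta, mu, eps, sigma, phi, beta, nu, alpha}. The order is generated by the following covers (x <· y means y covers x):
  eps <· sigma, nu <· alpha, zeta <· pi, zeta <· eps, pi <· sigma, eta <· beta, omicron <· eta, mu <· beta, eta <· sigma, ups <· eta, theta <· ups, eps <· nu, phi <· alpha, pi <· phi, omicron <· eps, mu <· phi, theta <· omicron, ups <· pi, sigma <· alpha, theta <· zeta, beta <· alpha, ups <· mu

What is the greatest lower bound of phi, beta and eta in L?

Common lower bounds of {phi, beta, eta}: theta, ups.
The greatest among these is ups.

ups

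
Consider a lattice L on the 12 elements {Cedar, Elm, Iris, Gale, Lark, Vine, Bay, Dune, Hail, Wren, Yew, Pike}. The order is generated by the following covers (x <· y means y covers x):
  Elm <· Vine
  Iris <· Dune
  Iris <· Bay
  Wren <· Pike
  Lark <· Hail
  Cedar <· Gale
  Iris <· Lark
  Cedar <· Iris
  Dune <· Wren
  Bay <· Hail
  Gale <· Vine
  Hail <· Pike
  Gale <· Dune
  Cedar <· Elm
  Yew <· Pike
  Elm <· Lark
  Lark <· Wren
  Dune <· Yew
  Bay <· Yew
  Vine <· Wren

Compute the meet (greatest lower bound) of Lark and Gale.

Common lower bounds of {Lark, Gale}: Cedar.
The greatest among these is Cedar.

Cedar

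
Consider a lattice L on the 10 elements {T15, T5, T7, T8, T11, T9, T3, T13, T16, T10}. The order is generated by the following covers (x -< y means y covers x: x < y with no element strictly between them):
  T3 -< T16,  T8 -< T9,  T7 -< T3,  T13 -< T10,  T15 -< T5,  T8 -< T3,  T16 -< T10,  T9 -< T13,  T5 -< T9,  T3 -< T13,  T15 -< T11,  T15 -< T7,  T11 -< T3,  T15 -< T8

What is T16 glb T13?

Common lower bounds of {T16, T13}: T11, T15, T3, T7, T8.
The greatest among these is T3.

T3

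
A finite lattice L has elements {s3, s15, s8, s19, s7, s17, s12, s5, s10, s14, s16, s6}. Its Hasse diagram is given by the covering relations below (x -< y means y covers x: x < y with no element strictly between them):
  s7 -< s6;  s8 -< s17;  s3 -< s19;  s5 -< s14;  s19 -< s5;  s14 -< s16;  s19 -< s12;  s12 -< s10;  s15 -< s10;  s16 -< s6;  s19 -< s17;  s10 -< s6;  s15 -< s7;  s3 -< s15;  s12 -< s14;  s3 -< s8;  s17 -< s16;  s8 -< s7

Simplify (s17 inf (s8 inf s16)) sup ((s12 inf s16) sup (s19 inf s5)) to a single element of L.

s16

s8 ∧ s16 = s8
s17 ∧ s8 = s8
s12 ∧ s16 = s12
s19 ∧ s5 = s19
s12 ∨ s19 = s12
s8 ∨ s12 = s16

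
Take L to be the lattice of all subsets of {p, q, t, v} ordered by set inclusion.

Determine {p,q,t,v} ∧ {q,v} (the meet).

{q,v}

Under ⊆, meet is intersection: {p,q,t,v} ∩ {q,v} = {q,v}.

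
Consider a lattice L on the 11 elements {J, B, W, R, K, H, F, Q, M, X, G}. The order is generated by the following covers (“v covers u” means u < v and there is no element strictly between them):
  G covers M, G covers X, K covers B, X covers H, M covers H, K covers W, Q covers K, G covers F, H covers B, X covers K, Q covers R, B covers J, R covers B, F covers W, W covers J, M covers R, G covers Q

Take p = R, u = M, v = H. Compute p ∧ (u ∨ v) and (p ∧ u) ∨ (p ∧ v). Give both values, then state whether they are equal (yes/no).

R; R; yes

u ∨ v = M, so p ∧ (u ∨ v) = R ∧ M = R.
p ∧ u = R and p ∧ v = B, so (p ∧ u) ∨ (p ∧ v) = R ∨ B = R.
Equal: yes.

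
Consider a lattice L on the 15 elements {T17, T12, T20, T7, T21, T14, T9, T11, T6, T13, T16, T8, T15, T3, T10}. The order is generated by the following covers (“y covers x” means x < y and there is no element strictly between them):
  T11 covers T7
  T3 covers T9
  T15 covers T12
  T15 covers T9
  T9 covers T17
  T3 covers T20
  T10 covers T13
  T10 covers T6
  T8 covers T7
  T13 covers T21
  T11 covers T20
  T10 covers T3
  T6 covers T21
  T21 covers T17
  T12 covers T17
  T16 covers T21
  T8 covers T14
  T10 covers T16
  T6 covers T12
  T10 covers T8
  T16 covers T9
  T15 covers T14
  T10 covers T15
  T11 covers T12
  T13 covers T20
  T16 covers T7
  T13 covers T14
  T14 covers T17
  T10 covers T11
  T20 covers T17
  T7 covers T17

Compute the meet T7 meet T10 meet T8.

T7

Common lower bounds of {T7, T10, T8}: T17, T7.
The greatest among these is T7.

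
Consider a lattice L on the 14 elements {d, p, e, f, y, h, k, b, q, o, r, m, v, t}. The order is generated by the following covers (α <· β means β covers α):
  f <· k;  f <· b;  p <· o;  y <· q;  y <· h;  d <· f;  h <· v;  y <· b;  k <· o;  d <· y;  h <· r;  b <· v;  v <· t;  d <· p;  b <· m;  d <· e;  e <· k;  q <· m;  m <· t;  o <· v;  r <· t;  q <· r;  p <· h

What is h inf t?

Common lower bounds of {h, t}: d, h, p, y.
The greatest among these is h.

h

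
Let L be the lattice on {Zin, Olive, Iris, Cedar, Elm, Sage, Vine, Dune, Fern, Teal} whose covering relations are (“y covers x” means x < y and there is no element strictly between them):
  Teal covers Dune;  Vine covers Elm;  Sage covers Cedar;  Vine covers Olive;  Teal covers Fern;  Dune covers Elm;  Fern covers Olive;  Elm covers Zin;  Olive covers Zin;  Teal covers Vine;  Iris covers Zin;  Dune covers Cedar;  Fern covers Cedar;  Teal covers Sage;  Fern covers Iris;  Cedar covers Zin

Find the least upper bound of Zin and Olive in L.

Olive

Common upper bounds of {Zin, Olive}: Fern, Olive, Teal, Vine.
The least among these is Olive.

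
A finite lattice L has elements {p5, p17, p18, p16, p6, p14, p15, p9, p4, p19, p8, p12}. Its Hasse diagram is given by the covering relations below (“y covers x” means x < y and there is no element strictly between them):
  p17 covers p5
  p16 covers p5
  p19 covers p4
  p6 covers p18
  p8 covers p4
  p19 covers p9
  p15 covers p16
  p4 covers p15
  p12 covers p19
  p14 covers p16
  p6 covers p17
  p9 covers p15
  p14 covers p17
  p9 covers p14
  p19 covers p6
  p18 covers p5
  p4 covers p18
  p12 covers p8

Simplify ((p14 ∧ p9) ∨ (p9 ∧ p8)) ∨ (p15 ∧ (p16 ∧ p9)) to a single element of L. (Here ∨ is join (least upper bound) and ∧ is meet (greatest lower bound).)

p9

p14 ∧ p9 = p14
p9 ∧ p8 = p15
p14 ∨ p15 = p9
p16 ∧ p9 = p16
p15 ∧ p16 = p16
p9 ∨ p16 = p9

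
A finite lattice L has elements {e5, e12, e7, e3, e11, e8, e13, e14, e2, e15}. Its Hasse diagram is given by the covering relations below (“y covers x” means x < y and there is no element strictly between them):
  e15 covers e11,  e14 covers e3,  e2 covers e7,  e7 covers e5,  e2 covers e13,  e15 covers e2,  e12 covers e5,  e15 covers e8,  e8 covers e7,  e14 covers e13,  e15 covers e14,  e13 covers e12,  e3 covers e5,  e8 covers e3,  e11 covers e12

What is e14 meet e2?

e13

Common lower bounds of {e14, e2}: e12, e13, e5.
The greatest among these is e13.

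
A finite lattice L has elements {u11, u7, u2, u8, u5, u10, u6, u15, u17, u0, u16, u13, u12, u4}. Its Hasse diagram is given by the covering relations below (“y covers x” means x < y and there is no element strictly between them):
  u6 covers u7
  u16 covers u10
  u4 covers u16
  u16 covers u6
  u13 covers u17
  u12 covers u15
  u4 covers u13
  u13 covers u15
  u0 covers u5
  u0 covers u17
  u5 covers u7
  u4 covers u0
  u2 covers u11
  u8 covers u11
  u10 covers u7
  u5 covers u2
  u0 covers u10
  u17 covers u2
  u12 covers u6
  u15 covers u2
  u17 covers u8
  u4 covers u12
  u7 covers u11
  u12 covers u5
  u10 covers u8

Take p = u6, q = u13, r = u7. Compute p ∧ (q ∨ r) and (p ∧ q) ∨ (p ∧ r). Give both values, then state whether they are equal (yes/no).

u6; u7; no

q ∨ r = u4, so p ∧ (q ∨ r) = u6 ∧ u4 = u6.
p ∧ q = u11 and p ∧ r = u7, so (p ∧ q) ∨ (p ∧ r) = u11 ∨ u7 = u7.
Equal: no.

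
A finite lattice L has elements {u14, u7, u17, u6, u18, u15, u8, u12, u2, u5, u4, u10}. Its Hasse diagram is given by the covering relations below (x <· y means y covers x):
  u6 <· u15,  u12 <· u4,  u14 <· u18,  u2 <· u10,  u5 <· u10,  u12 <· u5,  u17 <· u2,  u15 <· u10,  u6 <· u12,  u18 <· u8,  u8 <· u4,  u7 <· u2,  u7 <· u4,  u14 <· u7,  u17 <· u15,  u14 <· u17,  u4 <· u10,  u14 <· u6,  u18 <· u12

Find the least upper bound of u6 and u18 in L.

Common upper bounds of {u6, u18}: u10, u12, u4, u5.
The least among these is u12.

u12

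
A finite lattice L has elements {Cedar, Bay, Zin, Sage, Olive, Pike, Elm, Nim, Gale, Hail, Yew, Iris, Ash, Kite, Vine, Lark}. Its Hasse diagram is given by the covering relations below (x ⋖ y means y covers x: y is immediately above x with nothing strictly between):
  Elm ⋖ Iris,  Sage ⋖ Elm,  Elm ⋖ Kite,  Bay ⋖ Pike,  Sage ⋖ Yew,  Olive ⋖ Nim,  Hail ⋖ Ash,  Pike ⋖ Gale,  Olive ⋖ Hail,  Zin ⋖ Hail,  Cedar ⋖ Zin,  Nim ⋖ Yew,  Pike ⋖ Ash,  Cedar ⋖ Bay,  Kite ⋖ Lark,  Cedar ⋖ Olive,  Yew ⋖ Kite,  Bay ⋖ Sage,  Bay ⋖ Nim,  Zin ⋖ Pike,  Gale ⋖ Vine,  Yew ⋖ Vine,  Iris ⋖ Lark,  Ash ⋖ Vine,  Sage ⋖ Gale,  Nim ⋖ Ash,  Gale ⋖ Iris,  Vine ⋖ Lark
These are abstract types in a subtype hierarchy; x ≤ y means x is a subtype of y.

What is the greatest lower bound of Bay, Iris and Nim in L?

Bay

Common lower bounds of {Bay, Iris, Nim}: Bay, Cedar.
The greatest among these is Bay.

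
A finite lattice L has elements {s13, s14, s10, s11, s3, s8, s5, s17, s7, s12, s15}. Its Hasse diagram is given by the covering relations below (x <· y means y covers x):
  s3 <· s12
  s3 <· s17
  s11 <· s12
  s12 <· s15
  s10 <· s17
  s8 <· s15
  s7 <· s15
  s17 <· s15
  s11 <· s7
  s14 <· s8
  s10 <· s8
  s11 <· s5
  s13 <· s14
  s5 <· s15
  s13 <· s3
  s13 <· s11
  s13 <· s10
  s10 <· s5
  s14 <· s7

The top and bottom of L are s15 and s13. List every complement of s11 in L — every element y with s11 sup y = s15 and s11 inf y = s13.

Need y with s11 ∨ y = s15 and s11 ∧ y = s13.
Checking each element gives: s17, s8.

s17, s8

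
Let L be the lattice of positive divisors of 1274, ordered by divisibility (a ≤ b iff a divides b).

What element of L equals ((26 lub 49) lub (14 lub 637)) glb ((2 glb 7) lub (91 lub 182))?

26 ∨ 49 = 1274
14 ∨ 637 = 1274
1274 ∨ 1274 = 1274
2 ∧ 7 = 1
91 ∨ 182 = 182
1 ∨ 182 = 182
1274 ∧ 182 = 182

182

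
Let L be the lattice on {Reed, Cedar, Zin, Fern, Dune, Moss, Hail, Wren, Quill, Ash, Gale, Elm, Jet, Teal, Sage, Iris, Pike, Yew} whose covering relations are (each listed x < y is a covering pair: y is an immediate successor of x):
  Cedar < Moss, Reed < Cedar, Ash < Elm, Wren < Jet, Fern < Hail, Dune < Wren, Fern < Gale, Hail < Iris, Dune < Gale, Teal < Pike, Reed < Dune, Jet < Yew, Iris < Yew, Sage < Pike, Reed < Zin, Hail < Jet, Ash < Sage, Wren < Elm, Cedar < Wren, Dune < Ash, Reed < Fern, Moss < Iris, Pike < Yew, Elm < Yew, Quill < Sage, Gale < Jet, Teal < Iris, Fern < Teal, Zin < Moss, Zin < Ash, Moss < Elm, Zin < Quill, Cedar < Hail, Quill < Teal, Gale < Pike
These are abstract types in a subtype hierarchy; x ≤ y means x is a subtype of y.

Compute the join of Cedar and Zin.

Common upper bounds of {Cedar, Zin}: Elm, Iris, Moss, Yew.
The least among these is Moss.

Moss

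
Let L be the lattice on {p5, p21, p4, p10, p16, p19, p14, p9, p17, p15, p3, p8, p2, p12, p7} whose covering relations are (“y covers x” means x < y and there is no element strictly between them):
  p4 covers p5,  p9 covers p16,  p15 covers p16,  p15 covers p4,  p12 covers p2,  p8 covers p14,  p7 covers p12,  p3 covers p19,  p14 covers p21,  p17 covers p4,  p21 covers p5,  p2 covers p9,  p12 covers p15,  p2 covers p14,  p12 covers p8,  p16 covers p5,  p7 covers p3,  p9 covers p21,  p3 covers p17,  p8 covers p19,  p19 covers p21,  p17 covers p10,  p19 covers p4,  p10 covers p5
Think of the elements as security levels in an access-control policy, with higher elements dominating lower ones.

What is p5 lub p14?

Common upper bounds of {p5, p14}: p12, p14, p2, p7, p8.
The least among these is p14.

p14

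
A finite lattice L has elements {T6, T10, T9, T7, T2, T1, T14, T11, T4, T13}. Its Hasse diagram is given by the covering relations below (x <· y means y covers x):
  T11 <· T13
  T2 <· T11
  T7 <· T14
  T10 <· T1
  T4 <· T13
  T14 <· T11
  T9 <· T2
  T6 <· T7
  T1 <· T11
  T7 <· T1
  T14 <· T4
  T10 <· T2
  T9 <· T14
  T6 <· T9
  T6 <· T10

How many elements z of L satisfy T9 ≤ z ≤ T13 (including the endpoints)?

The interval [T9, T13] = {T11, T13, T14, T2, T4, T9}, which has 6 elements.

6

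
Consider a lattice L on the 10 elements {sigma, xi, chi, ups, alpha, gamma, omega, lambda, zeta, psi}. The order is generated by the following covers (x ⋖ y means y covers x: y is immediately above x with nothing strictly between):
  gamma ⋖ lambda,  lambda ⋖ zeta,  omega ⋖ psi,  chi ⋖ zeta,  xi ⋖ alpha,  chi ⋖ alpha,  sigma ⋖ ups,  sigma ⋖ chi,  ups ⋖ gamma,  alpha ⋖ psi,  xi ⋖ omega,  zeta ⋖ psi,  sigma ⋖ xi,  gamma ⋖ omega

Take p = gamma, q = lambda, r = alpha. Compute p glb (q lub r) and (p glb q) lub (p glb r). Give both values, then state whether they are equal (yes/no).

gamma; gamma; yes

q lub r = psi, so p glb (q lub r) = gamma glb psi = gamma.
p glb q = gamma and p glb r = sigma, so (p glb q) lub (p glb r) = gamma lub sigma = gamma.
Equal: yes.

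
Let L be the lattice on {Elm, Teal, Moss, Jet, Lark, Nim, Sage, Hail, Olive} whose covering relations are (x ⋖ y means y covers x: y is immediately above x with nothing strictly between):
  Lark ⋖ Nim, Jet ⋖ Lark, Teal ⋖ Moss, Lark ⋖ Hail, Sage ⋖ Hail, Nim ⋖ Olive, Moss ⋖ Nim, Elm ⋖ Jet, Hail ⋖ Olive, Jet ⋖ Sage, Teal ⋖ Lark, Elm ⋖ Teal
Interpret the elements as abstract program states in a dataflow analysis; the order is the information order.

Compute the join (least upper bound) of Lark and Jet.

Lark

Common upper bounds of {Lark, Jet}: Hail, Lark, Nim, Olive.
The least among these is Lark.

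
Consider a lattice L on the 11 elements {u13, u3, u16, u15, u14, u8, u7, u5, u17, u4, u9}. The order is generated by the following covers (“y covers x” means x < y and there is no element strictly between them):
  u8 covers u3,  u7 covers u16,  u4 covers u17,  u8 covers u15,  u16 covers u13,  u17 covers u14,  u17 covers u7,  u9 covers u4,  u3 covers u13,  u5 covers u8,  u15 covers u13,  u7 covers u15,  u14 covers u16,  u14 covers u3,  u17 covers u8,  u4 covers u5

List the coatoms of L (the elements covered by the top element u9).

u4

The coatoms are exactly the elements covered by u9: u4.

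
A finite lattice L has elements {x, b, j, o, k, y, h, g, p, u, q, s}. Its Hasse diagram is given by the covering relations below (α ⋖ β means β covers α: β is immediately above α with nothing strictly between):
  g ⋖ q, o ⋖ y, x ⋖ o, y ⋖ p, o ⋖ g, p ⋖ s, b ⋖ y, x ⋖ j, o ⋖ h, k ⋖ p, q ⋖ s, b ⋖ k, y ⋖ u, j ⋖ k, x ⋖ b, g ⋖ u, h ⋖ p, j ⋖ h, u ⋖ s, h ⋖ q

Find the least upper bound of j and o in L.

h

Common upper bounds of {j, o}: h, p, q, s.
The least among these is h.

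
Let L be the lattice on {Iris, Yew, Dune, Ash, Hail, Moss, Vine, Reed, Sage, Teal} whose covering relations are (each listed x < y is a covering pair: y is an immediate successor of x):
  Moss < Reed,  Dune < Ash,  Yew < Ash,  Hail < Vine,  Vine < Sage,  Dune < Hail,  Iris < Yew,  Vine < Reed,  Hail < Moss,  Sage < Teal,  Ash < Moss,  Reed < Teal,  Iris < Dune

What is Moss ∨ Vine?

Common upper bounds of {Moss, Vine}: Reed, Teal.
The least among these is Reed.

Reed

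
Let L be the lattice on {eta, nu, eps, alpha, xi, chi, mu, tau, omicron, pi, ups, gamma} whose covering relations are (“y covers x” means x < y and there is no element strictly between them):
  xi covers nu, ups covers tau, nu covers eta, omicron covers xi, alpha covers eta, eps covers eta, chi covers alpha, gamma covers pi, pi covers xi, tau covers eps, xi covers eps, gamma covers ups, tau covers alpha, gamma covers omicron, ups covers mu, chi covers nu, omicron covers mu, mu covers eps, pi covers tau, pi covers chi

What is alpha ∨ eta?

Common upper bounds of {alpha, eta}: alpha, chi, gamma, pi, tau, ups.
The least among these is alpha.

alpha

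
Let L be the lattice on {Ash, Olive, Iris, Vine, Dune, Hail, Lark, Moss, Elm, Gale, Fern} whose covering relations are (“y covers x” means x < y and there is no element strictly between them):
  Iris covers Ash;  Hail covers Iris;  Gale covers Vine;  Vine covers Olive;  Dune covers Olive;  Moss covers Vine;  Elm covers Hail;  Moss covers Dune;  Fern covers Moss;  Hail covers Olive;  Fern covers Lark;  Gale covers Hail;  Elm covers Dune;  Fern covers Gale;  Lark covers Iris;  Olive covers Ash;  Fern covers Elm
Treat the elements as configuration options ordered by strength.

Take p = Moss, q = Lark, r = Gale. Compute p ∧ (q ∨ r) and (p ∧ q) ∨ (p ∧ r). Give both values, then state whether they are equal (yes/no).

Moss; Vine; no

q ∨ r = Fern, so p ∧ (q ∨ r) = Moss ∧ Fern = Moss.
p ∧ q = Ash and p ∧ r = Vine, so (p ∧ q) ∨ (p ∧ r) = Ash ∨ Vine = Vine.
Equal: no.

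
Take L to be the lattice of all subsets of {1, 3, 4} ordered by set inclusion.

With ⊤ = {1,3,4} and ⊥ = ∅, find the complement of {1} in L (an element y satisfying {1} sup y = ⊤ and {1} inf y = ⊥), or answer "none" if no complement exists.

Need y with {1} ∨ y = {1,3,4} and {1} ∧ y = ∅.
Checking each element gives: {3,4}.

{3,4}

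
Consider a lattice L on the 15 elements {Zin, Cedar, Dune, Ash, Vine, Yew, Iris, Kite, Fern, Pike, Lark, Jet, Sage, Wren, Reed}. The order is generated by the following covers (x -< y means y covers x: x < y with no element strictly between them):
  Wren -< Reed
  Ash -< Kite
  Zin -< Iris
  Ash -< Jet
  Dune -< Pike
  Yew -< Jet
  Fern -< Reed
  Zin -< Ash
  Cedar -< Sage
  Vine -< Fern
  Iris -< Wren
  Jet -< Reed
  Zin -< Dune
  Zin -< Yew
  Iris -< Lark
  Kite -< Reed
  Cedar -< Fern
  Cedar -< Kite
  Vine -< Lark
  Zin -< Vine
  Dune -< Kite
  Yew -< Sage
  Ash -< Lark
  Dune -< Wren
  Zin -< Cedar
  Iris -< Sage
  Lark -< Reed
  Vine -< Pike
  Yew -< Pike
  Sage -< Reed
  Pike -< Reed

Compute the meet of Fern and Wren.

Common lower bounds of {Fern, Wren}: Zin.
The greatest among these is Zin.

Zin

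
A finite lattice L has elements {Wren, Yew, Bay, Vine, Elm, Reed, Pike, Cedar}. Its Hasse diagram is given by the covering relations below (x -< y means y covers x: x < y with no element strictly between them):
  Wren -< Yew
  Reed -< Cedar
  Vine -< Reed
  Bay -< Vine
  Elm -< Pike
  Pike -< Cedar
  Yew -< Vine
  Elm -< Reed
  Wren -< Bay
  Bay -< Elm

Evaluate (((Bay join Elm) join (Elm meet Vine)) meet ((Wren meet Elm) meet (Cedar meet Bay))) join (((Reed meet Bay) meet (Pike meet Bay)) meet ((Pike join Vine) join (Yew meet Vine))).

Bay ∨ Elm = Elm
Elm ∧ Vine = Bay
Elm ∨ Bay = Elm
Wren ∧ Elm = Wren
Cedar ∧ Bay = Bay
Wren ∧ Bay = Wren
Elm ∧ Wren = Wren
Reed ∧ Bay = Bay
Pike ∧ Bay = Bay
Bay ∧ Bay = Bay
Pike ∨ Vine = Cedar
Yew ∧ Vine = Yew
Cedar ∨ Yew = Cedar
Bay ∧ Cedar = Bay
Wren ∨ Bay = Bay

Bay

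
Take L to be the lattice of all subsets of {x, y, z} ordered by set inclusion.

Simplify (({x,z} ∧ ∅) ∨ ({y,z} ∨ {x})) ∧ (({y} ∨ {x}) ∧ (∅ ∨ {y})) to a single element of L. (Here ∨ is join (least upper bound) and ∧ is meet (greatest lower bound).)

{x,z} ∧ ∅ = ∅
{y,z} ∨ {x} = {x,y,z}
∅ ∨ {x,y,z} = {x,y,z}
{y} ∨ {x} = {x,y}
∅ ∨ {y} = {y}
{x,y} ∧ {y} = {y}
{x,y,z} ∧ {y} = {y}

{y}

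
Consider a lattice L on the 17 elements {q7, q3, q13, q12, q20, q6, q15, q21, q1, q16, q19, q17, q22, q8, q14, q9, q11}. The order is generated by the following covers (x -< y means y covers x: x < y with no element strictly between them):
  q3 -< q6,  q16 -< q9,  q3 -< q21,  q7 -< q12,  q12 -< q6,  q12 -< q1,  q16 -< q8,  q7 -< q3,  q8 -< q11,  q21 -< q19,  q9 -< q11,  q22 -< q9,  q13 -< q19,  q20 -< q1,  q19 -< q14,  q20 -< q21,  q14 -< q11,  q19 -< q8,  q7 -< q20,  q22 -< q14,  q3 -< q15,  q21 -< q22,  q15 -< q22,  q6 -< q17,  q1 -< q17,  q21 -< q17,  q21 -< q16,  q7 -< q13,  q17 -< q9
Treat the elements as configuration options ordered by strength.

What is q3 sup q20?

Common upper bounds of {q3, q20}: q11, q14, q16, q17, q19, q21, q22, q8, q9.
The least among these is q21.

q21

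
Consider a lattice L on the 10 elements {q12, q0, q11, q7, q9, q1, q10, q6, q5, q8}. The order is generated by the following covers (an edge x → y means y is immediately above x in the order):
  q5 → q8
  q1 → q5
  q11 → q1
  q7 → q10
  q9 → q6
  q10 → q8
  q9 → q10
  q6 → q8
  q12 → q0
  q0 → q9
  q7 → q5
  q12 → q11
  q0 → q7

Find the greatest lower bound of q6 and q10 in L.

q9

Common lower bounds of {q6, q10}: q0, q12, q9.
The greatest among these is q9.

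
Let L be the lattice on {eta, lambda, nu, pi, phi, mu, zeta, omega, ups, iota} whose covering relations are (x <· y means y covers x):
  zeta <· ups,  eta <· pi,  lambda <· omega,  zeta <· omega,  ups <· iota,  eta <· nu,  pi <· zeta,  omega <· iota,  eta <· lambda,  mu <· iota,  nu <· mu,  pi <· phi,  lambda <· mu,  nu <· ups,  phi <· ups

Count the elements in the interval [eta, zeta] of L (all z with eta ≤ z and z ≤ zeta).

3

The interval [eta, zeta] = {eta, pi, zeta}, which has 3 elements.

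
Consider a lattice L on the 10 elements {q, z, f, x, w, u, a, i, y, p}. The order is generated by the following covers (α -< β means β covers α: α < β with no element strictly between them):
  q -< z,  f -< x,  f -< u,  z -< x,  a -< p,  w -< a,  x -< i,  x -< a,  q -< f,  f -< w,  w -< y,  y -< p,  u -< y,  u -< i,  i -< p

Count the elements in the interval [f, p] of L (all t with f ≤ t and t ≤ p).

The interval [f, p] = {a, f, i, p, u, w, x, y}, which has 8 elements.

8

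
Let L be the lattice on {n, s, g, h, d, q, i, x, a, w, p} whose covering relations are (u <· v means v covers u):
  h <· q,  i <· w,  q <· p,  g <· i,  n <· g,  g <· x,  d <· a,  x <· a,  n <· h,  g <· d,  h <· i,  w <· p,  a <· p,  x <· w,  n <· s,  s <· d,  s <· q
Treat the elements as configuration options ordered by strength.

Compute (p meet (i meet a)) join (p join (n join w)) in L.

p

i ∧ a = g
p ∧ g = g
n ∨ w = w
p ∨ w = p
g ∨ p = p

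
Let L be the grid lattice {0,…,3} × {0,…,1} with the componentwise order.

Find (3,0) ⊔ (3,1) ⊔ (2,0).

In a product of chains, the join is componentwise max, giving (3,1).

(3,1)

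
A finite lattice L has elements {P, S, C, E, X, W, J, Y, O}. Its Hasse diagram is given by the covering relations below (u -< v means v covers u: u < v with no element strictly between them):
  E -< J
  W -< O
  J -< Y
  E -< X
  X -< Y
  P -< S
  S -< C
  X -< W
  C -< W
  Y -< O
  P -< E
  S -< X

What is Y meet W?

X

Common lower bounds of {Y, W}: E, P, S, X.
The greatest among these is X.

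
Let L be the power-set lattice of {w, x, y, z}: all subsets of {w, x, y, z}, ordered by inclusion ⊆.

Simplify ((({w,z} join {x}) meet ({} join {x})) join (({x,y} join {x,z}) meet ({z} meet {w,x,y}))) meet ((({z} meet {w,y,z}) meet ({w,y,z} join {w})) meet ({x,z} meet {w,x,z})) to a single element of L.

{}

{w,z} ∨ {x} = {w,x,z}
{} ∨ {x} = {x}
{w,x,z} ∧ {x} = {x}
{x,y} ∨ {x,z} = {x,y,z}
{z} ∧ {w,x,y} = {}
{x,y,z} ∧ {} = {}
{x} ∨ {} = {x}
{z} ∧ {w,y,z} = {z}
{w,y,z} ∨ {w} = {w,y,z}
{z} ∧ {w,y,z} = {z}
{x,z} ∧ {w,x,z} = {x,z}
{z} ∧ {x,z} = {z}
{x} ∧ {z} = {}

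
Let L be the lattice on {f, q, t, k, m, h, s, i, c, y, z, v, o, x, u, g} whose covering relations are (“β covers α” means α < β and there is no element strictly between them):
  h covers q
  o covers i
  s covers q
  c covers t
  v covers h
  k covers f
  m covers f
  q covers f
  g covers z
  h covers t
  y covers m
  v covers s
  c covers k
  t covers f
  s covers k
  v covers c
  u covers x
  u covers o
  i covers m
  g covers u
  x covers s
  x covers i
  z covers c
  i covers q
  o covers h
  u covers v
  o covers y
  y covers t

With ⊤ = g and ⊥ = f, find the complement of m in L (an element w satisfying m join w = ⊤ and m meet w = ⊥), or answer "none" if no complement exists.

z

Need w with m ∨ w = g and m ∧ w = f.
Checking each element gives: z.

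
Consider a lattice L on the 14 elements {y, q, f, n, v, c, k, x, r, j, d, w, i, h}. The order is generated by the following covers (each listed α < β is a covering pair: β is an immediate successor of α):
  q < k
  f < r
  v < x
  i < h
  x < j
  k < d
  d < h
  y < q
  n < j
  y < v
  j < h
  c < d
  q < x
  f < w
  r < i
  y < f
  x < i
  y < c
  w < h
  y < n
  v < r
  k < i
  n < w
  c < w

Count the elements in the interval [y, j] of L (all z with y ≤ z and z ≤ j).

The interval [y, j] = {j, n, q, v, x, y}, which has 6 elements.

6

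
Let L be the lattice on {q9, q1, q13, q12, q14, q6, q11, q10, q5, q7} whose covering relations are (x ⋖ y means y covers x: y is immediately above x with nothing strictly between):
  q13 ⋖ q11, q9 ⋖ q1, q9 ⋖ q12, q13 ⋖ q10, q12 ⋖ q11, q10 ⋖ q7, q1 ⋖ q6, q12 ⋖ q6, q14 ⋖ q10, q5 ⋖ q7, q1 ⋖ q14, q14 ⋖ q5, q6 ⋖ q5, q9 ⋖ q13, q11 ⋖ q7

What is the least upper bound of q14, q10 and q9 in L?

Common upper bounds of {q14, q10, q9}: q10, q7.
The least among these is q10.

q10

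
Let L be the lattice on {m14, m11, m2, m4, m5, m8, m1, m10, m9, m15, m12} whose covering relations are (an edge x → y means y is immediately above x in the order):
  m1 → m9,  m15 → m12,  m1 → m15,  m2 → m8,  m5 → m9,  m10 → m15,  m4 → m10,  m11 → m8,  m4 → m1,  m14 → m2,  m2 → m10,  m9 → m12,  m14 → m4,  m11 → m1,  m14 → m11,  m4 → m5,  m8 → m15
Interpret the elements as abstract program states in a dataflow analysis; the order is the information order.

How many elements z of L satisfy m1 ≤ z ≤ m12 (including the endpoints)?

The interval [m1, m12] = {m1, m12, m15, m9}, which has 4 elements.

4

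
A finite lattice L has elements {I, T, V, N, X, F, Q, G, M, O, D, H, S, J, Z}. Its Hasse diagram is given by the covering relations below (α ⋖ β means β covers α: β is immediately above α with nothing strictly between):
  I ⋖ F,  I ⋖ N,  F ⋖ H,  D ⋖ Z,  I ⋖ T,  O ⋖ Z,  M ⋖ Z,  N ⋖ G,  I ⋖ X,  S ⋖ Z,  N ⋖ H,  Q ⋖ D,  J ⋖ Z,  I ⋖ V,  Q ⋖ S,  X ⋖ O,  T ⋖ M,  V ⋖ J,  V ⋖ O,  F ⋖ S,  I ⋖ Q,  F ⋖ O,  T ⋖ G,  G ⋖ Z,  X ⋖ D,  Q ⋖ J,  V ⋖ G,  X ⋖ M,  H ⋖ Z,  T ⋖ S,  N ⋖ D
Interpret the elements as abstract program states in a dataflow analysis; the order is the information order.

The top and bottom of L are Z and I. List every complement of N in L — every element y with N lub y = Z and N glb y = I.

Need y with N ∨ y = Z and N ∧ y = I.
Checking each element gives: J, M, O, S.

J, M, O, S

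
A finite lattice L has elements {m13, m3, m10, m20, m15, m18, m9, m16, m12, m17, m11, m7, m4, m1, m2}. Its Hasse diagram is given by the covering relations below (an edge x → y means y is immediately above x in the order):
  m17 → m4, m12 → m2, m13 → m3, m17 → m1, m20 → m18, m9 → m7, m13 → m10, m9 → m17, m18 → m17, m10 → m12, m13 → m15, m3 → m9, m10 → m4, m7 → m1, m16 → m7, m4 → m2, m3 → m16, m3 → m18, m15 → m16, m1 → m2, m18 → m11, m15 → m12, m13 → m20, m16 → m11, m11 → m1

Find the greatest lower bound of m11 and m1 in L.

m11

Common lower bounds of {m11, m1}: m11, m13, m15, m16, m18, m20, m3.
The greatest among these is m11.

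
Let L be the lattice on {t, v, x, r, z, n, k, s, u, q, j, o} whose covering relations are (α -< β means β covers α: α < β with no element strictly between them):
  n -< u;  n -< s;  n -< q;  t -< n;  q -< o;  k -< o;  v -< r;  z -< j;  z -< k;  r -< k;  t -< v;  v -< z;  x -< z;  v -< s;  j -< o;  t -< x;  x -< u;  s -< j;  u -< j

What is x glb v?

Common lower bounds of {x, v}: t.
The greatest among these is t.

t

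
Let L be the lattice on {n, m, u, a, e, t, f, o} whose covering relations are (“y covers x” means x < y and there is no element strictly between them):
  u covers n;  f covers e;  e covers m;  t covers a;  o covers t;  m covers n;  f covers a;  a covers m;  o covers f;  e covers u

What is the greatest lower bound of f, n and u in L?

Common lower bounds of {f, n, u}: n.
The greatest among these is n.

n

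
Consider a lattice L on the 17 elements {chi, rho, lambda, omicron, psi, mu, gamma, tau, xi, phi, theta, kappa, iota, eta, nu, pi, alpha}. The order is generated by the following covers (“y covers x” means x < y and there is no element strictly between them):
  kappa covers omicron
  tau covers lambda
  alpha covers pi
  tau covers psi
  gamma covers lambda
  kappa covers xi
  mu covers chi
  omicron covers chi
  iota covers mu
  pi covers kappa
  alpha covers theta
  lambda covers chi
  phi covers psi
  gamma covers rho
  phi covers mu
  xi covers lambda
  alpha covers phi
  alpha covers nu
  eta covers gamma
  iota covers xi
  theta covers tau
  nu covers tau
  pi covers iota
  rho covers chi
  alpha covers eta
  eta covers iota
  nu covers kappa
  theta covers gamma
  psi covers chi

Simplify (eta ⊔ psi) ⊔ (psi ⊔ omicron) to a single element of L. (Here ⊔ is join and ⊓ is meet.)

eta ∨ psi = alpha
psi ∨ omicron = nu
alpha ∨ nu = alpha

alpha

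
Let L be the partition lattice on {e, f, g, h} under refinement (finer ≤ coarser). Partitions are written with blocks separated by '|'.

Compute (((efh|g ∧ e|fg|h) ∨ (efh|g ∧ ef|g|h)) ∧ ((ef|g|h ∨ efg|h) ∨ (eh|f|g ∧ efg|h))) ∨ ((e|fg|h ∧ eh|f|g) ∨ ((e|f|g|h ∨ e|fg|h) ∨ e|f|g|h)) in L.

efh|g ∧ e|fg|h = e|f|g|h
efh|g ∧ ef|g|h = ef|g|h
e|f|g|h ∨ ef|g|h = ef|g|h
ef|g|h ∨ efg|h = efg|h
eh|f|g ∧ efg|h = e|f|g|h
efg|h ∨ e|f|g|h = efg|h
ef|g|h ∧ efg|h = ef|g|h
e|fg|h ∧ eh|f|g = e|f|g|h
e|f|g|h ∨ e|fg|h = e|fg|h
e|fg|h ∨ e|f|g|h = e|fg|h
e|f|g|h ∨ e|fg|h = e|fg|h
ef|g|h ∨ e|fg|h = efg|h

efg|h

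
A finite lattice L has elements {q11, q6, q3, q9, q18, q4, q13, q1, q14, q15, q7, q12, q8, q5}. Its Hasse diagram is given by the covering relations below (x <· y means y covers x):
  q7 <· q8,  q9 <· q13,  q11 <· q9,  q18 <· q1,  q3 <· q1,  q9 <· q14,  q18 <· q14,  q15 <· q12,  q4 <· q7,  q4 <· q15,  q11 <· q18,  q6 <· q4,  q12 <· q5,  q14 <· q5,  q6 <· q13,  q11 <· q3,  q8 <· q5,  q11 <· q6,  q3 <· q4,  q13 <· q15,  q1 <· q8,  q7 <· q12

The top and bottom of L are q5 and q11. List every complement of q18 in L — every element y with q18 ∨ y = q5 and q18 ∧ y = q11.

Need y with q18 ∨ y = q5 and q18 ∧ y = q11.
Checking each element gives: q12, q13, q15.

q12, q13, q15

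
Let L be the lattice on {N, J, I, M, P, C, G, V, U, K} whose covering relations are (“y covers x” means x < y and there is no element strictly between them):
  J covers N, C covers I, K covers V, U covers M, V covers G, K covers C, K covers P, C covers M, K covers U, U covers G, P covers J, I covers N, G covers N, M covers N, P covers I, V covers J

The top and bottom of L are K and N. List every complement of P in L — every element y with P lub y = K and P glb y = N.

Need y with P ∨ y = K and P ∧ y = N.
Checking each element gives: G, M, U.

G, M, U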